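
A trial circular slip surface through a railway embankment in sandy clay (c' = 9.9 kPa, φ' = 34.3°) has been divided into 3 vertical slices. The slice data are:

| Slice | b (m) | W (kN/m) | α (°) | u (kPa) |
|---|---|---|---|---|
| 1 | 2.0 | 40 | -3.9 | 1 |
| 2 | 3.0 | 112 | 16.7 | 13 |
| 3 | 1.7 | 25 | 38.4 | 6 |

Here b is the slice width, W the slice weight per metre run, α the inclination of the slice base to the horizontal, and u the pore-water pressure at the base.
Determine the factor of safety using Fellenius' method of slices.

Ordinary method of slices: FS = Σ[c'·Δl_i + (W_i cosα_i − u_i·Δl_i)·tanφ'] / Σ W_i sinα_i, with Δl_i = b_i / cosα_i.
Slice 1: Δl = 2.0/cos(-3.9°) = 2.005 m; N'_1 = 40·cos(-3.9°) − 1·2.005 = 37.9; c'Δl = 19.85; W sinα = -2.7
Slice 2: Δl = 3.0/cos16.7° = 3.132 m; N'_2 = 112·cos16.7° − 13·3.132 = 66.6; c'Δl = 31.01; W sinα = 32.2
Slice 3: Δl = 1.7/cos38.4° = 2.169 m; N'_3 = 25·cos38.4° − 6·2.169 = 6.6; c'Δl = 21.48; W sinα = 15.5
Σc'Δl = 72.3 kN/m; ΣN' = 111.0 kN/m; ΣW sinα = 45.0 kN/m
Resisting = 72.3 + 111.0·tan34.3° = 72.3 + 75.7 = 148.1 kN/m
FS = 148.1 / 45.0 = 3.291

FS = 3.29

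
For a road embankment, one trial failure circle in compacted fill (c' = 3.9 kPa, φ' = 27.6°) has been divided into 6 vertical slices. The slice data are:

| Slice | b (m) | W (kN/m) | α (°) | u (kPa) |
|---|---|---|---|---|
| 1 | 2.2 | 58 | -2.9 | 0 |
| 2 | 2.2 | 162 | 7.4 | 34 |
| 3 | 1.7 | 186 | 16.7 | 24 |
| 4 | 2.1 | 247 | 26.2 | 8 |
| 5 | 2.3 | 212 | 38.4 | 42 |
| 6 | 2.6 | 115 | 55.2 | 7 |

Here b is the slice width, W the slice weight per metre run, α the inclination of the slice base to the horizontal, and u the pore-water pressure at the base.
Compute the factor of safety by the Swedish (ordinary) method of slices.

FS = 0.87

Ordinary method of slices: FS = Σ[c'·Δl_i + (W_i cosα_i − u_i·Δl_i)·tanφ'] / Σ W_i sinα_i, with Δl_i = b_i / cosα_i.
Slice 1: Δl = 2.2/cos(-2.9°) = 2.203 m; N'_1 = 58·cos(-2.9°) − 0·2.203 = 57.9; c'Δl = 8.59; W sinα = -2.9
Slice 2: Δl = 2.2/cos7.4° = 2.218 m; N'_2 = 162·cos7.4° − 34·2.218 = 85.2; c'Δl = 8.65; W sinα = 20.9
Slice 3: Δl = 1.7/cos16.7° = 1.775 m; N'_3 = 186·cos16.7° − 24·1.775 = 135.6; c'Δl = 6.92; W sinα = 53.4
Slice 4: Δl = 2.1/cos26.2° = 2.340 m; N'_4 = 247·cos26.2° − 8·2.340 = 202.9; c'Δl = 9.13; W sinα = 109.1
Slice 5: Δl = 2.3/cos38.4° = 2.935 m; N'_5 = 212·cos38.4° − 42·2.935 = 42.9; c'Δl = 11.45; W sinα = 131.7
Slice 6: Δl = 2.6/cos55.2° = 4.556 m; N'_6 = 115·cos55.2° − 7·4.556 = 33.7; c'Δl = 17.77; W sinα = 94.4
Σc'Δl = 62.5 kN/m; ΣN' = 558.2 kN/m; ΣW sinα = 406.5 kN/m
Resisting = 62.5 + 558.2·tan27.6° = 62.5 + 291.8 = 354.3 kN/m
FS = 354.3 / 406.5 = 0.872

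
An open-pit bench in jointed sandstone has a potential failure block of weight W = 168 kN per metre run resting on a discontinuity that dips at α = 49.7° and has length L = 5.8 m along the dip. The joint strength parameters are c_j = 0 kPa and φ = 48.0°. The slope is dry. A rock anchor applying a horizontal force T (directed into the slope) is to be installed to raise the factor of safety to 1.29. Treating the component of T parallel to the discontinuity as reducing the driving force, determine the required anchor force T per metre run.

T = 27 kN/m

Resolving forces along and normal to the sliding plane, with the horizontal anchor force T adding T·sinα to the effective normal force and T·cosα acting up the plane against the driving force:
FS = [c_jL + (W cosα + T sinα) tanφ] / [W sinα − T cosα]
Without the anchor: N' = 108.7 kN/m, driving T_d = 128.1 kN/m, resisting R = 0·5.8 + 108.7·tan48.0° = 120.7 kN/m, FS = 0.94.
Setting FS = 1.29 and solving for T:
1.29·(128.1 − T cos49.7°) = 120.7 + T sin49.7°·tan48.0°
T·(sin49.7°·tan48.0° + 1.29·cos49.7°) = 1.29·128.1 − 120.7
T·(0.7627·1.1106 + 1.29·0.6468) = 165.3 − 120.7 = 44.6
T·1.6814 = 44.6
T = 26.5 kN/m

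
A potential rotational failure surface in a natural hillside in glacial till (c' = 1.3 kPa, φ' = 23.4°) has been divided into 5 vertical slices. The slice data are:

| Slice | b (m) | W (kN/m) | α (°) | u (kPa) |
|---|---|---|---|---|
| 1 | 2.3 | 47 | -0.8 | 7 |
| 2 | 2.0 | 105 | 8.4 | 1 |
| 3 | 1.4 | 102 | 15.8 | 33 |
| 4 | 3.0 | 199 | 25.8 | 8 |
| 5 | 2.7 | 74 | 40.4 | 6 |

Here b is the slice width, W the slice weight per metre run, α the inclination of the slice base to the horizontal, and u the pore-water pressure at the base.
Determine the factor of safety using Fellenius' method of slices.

FS = 1.00

Ordinary method of slices: FS = Σ[c'·Δl_i + (W_i cosα_i − u_i·Δl_i)·tanφ'] / Σ W_i sinα_i, with Δl_i = b_i / cosα_i.
Slice 1: Δl = 2.3/cos(-0.8°) = 2.300 m; N'_1 = 47·cos(-0.8°) − 7·2.300 = 30.9; c'Δl = 2.99; W sinα = -0.7
Slice 2: Δl = 2.0/cos8.4° = 2.022 m; N'_2 = 105·cos8.4° − 1·2.022 = 101.9; c'Δl = 2.63; W sinα = 15.3
Slice 3: Δl = 1.4/cos15.8° = 1.455 m; N'_3 = 102·cos15.8° − 33·1.455 = 50.1; c'Δl = 1.89; W sinα = 27.8
Slice 4: Δl = 3.0/cos25.8° = 3.332 m; N'_4 = 199·cos25.8° − 8·3.332 = 152.5; c'Δl = 4.33; W sinα = 86.6
Slice 5: Δl = 2.7/cos40.4° = 3.545 m; N'_5 = 74·cos40.4° − 6·3.545 = 35.1; c'Δl = 4.61; W sinα = 48.0
Σc'Δl = 16.5 kN/m; ΣN' = 370.5 kN/m; ΣW sinα = 177.0 kN/m
Resisting = 16.5 + 370.5·tan23.4° = 16.5 + 160.3 = 176.8 kN/m
FS = 176.8 / 177.0 = 0.999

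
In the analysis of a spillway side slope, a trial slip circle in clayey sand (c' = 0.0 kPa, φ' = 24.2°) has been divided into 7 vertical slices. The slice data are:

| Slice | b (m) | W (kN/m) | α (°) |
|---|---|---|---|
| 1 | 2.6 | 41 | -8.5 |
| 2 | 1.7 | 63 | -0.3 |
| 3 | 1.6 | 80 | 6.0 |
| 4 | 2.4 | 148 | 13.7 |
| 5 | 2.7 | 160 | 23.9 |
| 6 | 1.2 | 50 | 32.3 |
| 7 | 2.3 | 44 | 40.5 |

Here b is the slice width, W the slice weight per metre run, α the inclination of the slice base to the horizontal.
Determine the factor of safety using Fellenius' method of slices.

Ordinary method of slices: FS = Σ[c'·Δl_i + (W_i cosα_i)·tanφ'] / Σ W_i sinα_i, with Δl_i = b_i / cosα_i.
Slice 1: Δl = 2.6/cos(-8.5°) = 2.629 m; N'_1 = 41·cos(-8.5°) = 40.5; c'Δl = 0.00; W sinα = -6.1
Slice 2: Δl = 1.7/cos(-0.3°) = 1.700 m; N'_2 = 63·cos(-0.3°) = 63.0; c'Δl = 0.00; W sinα = -0.3
Slice 3: Δl = 1.6/cos6.0° = 1.609 m; N'_3 = 80·cos6.0° = 79.6; c'Δl = 0.00; W sinα = 8.4
Slice 4: Δl = 2.4/cos13.7° = 2.470 m; N'_4 = 148·cos13.7° = 143.8; c'Δl = 0.00; W sinα = 35.1
Slice 5: Δl = 2.7/cos23.9° = 2.953 m; N'_5 = 160·cos23.9° = 146.3; c'Δl = 0.00; W sinα = 64.8
Slice 6: Δl = 1.2/cos32.3° = 1.420 m; N'_6 = 50·cos32.3° = 42.3; c'Δl = 0.00; W sinα = 26.7
Slice 7: Δl = 2.3/cos40.5° = 3.025 m; N'_7 = 44·cos40.5° = 33.5; c'Δl = 0.00; W sinα = 28.6
Σc'Δl = 0.0 kN/m; ΣN' = 548.9 kN/m; ΣW sinα = 157.1 kN/m
Resisting = 0.0 + 548.9·tan24.2° = 0.0 + 246.7 = 246.7 kN/m
FS = 246.7 / 157.1 = 1.570

FS = 1.57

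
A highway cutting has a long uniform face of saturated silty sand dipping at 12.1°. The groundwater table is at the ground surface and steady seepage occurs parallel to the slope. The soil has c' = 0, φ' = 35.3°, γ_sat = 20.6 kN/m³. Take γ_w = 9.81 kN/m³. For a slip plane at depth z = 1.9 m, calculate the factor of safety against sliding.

FS = 1.73

With seepage parallel to the slope and the water table at the surface, the effective normal stress on the slip plane uses the buoyant unit weight γ' = γ_sat − γ_w while the driving shear stress uses γ_sat:
FS = [c' + γ' z cos²β tanφ'] / [γ_sat z sinβ cosβ]
(For c' = 0 this reduces to FS = (γ'/γ_sat)·tanφ'/tanβ.)
γ' = 20.6 − 9.81 = 10.79 kN/m³
Numerator = 0.0 + 10.79·1.9·cos²12.1°·tan35.3° = 0.0 + 10.79·1.9·0.9561·0.7080 = 13.878 kPa
Denominator = 20.6·1.9·sin12.1°·cos12.1° = 20.6·1.9·0.2096·0.9778 = 8.022 kPa
FS = 13.878 / 8.022 = 1.730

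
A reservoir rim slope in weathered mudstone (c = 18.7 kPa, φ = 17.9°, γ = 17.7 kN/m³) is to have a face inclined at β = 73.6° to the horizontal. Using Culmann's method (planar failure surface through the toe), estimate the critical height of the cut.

Culmann's analysis gives the critical failure plane at α_cr = (β + φ)/2 = (73.6 + 17.9)/2 = 45.8°, and the critical height
H_c = (4c/γ) · sinβ cosφ / [1 − cos(β − φ)]
    = (4·18.7/17.7) · sin73.6°·cos17.9° / [1 − cos(55.7°)]
    = 4.226 · 0.9593·0.9516 / [1 − 0.5635]
    = 4.226 · 0.9129 / 0.4365
    = 8.84 m

H_c = 8.84 m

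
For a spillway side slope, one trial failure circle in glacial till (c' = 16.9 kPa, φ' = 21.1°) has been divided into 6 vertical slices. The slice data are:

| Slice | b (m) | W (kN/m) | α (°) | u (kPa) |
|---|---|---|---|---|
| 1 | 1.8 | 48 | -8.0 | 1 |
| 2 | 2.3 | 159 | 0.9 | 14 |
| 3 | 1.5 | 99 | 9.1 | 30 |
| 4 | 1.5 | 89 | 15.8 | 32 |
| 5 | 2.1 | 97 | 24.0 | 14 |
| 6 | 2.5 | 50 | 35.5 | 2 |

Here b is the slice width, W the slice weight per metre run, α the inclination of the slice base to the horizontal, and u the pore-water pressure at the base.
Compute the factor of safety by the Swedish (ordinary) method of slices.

FS = 3.34

Ordinary method of slices: FS = Σ[c'·Δl_i + (W_i cosα_i − u_i·Δl_i)·tanφ'] / Σ W_i sinα_i, with Δl_i = b_i / cosα_i.
Slice 1: Δl = 1.8/cos(-8.0°) = 1.818 m; N'_1 = 48·cos(-8.0°) − 1·1.818 = 45.7; c'Δl = 30.72; W sinα = -6.7
Slice 2: Δl = 2.3/cos0.9° = 2.300 m; N'_2 = 159·cos0.9° − 14·2.300 = 126.8; c'Δl = 38.87; W sinα = 2.5
Slice 3: Δl = 1.5/cos9.1° = 1.519 m; N'_3 = 99·cos9.1° − 30·1.519 = 52.2; c'Δl = 25.67; W sinα = 15.7
Slice 4: Δl = 1.5/cos15.8° = 1.559 m; N'_4 = 89·cos15.8° − 32·1.559 = 35.8; c'Δl = 26.35; W sinα = 24.2
Slice 5: Δl = 2.1/cos24.0° = 2.299 m; N'_5 = 97·cos24.0° − 14·2.299 = 56.4; c'Δl = 38.85; W sinα = 39.5
Slice 6: Δl = 2.5/cos35.5° = 3.071 m; N'_6 = 50·cos35.5° − 2·3.071 = 34.6; c'Δl = 51.90; W sinα = 29.0
Σc'Δl = 212.4 kN/m; ΣN' = 351.4 kN/m; ΣW sinα = 104.2 kN/m
Resisting = 212.4 + 351.4·tan21.1° = 212.4 + 135.6 = 348.0 kN/m
FS = 348.0 / 104.2 = 3.339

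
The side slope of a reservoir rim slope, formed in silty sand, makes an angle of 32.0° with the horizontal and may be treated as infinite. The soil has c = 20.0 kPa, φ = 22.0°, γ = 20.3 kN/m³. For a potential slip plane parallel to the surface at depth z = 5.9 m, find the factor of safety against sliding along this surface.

For an infinite slope with a slip plane parallel to the surface (no pore pressure): FS = [c + γz cos²β tanφ] / [γz sinβ cosβ].
γz = 20.3·5.9 = 119.77 kN/m²
Numerator = 20.0 + 119.77·cos²32.0°·tan22.0° = 20.0 + 119.77·0.7192·0.4040 = 54.802 kPa
Denominator = 119.77·sin32.0°·cos32.0° = 119.77·0.5299·0.8480 = 53.824 kPa
FS = 54.802 / 53.824 = 1.018

FS = 1.02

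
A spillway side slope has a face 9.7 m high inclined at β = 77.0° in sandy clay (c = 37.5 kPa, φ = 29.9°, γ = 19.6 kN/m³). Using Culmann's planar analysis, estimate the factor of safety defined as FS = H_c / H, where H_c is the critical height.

FS = 2.09

H_c = (4c/γ) · sinβ cosφ / [1 − cos(β − φ)]
    = (4·37.5/19.6) · sin77.0°·cos29.9° / [1 − cos47.1°]
    = 7.653 · 0.8447 / 0.3193 = 20.25 m
FS = H_c / H = 20.25 / 9.7 = 2.087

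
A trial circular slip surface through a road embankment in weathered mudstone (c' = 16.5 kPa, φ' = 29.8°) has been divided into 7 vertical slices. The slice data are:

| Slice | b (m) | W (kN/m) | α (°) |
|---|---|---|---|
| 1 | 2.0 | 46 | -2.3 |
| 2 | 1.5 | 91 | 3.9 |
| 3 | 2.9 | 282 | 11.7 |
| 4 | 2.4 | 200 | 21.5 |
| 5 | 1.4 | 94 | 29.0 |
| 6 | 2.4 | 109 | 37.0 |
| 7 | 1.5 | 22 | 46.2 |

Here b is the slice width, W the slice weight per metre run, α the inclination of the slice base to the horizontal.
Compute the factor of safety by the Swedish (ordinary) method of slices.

Ordinary method of slices: FS = Σ[c'·Δl_i + (W_i cosα_i)·tanφ'] / Σ W_i sinα_i, with Δl_i = b_i / cosα_i.
Slice 1: Δl = 2.0/cos(-2.3°) = 2.002 m; N'_1 = 46·cos(-2.3°) = 46.0; c'Δl = 33.03; W sinα = -1.8
Slice 2: Δl = 1.5/cos3.9° = 1.503 m; N'_2 = 91·cos3.9° = 90.8; c'Δl = 24.81; W sinα = 6.2
Slice 3: Δl = 2.9/cos11.7° = 2.962 m; N'_3 = 282·cos11.7° = 276.1; c'Δl = 48.87; W sinα = 57.2
Slice 4: Δl = 2.4/cos21.5° = 2.579 m; N'_4 = 200·cos21.5° = 186.1; c'Δl = 42.56; W sinα = 73.3
Slice 5: Δl = 1.4/cos29.0° = 1.601 m; N'_5 = 94·cos29.0° = 82.2; c'Δl = 26.41; W sinα = 45.6
Slice 6: Δl = 2.4/cos37.0° = 3.005 m; N'_6 = 109·cos37.0° = 87.1; c'Δl = 49.58; W sinα = 65.6
Slice 7: Δl = 1.5/cos46.2° = 2.167 m; N'_7 = 22·cos46.2° = 15.2; c'Δl = 35.76; W sinα = 15.9
Σc'Δl = 261.0 kN/m; ΣN' = 783.5 kN/m; ΣW sinα = 261.9 kN/m
Resisting = 261.0 + 783.5·tan29.8° = 261.0 + 448.7 = 709.7 kN/m
FS = 709.7 / 261.9 = 2.710

FS = 2.71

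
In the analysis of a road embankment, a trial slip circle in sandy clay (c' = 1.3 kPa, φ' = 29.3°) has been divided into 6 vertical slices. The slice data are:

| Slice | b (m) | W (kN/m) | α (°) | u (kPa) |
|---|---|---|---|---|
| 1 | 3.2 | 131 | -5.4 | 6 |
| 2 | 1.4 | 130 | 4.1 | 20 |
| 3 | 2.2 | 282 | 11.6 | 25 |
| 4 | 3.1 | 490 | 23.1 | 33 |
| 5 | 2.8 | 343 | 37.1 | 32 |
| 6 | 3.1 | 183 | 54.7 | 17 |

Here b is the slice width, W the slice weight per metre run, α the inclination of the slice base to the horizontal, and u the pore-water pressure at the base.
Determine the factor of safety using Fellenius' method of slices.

Ordinary method of slices: FS = Σ[c'·Δl_i + (W_i cosα_i − u_i·Δl_i)·tanφ'] / Σ W_i sinα_i, with Δl_i = b_i / cosα_i.
Slice 1: Δl = 3.2/cos(-5.4°) = 3.214 m; N'_1 = 131·cos(-5.4°) − 6·3.214 = 111.1; c'Δl = 4.18; W sinα = -12.3
Slice 2: Δl = 1.4/cos4.1° = 1.404 m; N'_2 = 130·cos4.1° − 20·1.404 = 101.6; c'Δl = 1.82; W sinα = 9.3
Slice 3: Δl = 2.2/cos11.6° = 2.246 m; N'_3 = 282·cos11.6° − 25·2.246 = 220.1; c'Δl = 2.92; W sinα = 56.7
Slice 4: Δl = 3.1/cos23.1° = 3.370 m; N'_4 = 490·cos23.1° − 33·3.370 = 339.5; c'Δl = 4.38; W sinα = 192.2
Slice 5: Δl = 2.8/cos37.1° = 3.511 m; N'_5 = 343·cos37.1° − 32·3.511 = 161.2; c'Δl = 4.56; W sinα = 206.9
Slice 6: Δl = 3.1/cos54.7° = 5.365 m; N'_6 = 183·cos54.7° − 17·5.365 = 14.5; c'Δl = 6.97; W sinα = 149.4
Σc'Δl = 24.8 kN/m; ΣN' = 948.1 kN/m; ΣW sinα = 602.2 kN/m
Resisting = 24.8 + 948.1·tan29.3° = 24.8 + 532.0 = 556.9 kN/m
FS = 556.9 / 602.2 = 0.925

FS = 0.92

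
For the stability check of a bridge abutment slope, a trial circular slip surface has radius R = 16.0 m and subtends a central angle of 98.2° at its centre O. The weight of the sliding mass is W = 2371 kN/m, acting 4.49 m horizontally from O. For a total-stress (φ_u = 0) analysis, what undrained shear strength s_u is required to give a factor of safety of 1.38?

FS = s_u·L_a·R / (W·d), so s_u = FS·W·d / (L_a·R).
Arc length L_a = R·θ = 16.0·(98.2°·π/180) = 16.0·1.7139 = 27.42 m
s_u = 1.38·2371·4.49 / (27.42·16.0) = 14691.2 / 438.76 = 33.48 kPa

s_u = 33.5 kPa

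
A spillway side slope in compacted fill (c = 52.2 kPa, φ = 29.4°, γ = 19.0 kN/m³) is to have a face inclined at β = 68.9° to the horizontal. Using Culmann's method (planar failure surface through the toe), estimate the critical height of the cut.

H_c = 39.11 m

Culmann's analysis gives the critical failure plane at α_cr = (β + φ)/2 = (68.9 + 29.4)/2 = 49.2°, and the critical height
H_c = (4c/γ) · sinβ cosφ / [1 − cos(β − φ)]
    = (4·52.2/19.0) · sin68.9°·cos29.4° / [1 − cos(39.5°)]
    = 10.989 · 0.9330·0.8712 / [1 − 0.7716]
    = 10.989 · 0.8128 / 0.2284
    = 39.11 m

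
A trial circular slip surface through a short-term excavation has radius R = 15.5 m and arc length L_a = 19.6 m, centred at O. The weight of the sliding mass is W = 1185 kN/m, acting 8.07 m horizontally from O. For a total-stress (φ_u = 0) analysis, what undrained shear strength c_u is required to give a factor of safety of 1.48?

c_u = 46.6 kPa

FS = c_u·L_a·R / (W·d), so c_u = FS·W·d / (L_a·R).
c_u = 1.48·1185·8.07 / (19.60·15.5) = 14153.2 / 303.80 = 46.59 kPa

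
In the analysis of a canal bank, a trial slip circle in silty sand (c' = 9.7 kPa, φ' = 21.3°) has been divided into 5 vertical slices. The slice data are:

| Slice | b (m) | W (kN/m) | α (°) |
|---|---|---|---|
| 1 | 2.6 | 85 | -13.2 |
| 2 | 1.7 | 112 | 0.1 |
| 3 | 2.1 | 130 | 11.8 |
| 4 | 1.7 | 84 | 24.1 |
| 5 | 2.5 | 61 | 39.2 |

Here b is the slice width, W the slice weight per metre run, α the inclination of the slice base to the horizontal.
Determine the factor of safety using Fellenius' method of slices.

FS = 3.57

Ordinary method of slices: FS = Σ[c'·Δl_i + (W_i cosα_i)·tanφ'] / Σ W_i sinα_i, with Δl_i = b_i / cosα_i.
Slice 1: Δl = 2.6/cos(-13.2°) = 2.671 m; N'_1 = 85·cos(-13.2°) = 82.8; c'Δl = 25.90; W sinα = -19.4
Slice 2: Δl = 1.7/cos0.1° = 1.700 m; N'_2 = 112·cos0.1° = 112.0; c'Δl = 16.49; W sinα = 0.2
Slice 3: Δl = 2.1/cos11.8° = 2.145 m; N'_3 = 130·cos11.8° = 127.3; c'Δl = 20.81; W sinα = 26.6
Slice 4: Δl = 1.7/cos24.1° = 1.862 m; N'_4 = 84·cos24.1° = 76.7; c'Δl = 18.06; W sinα = 34.3
Slice 5: Δl = 2.5/cos39.2° = 3.226 m; N'_5 = 61·cos39.2° = 47.3; c'Δl = 31.29; W sinα = 38.6
Σc'Δl = 112.6 kN/m; ΣN' = 446.0 kN/m; ΣW sinα = 80.2 kN/m
Resisting = 112.6 + 446.0·tan21.3° = 112.6 + 173.9 = 286.4 kN/m
FS = 286.4 / 80.2 = 3.570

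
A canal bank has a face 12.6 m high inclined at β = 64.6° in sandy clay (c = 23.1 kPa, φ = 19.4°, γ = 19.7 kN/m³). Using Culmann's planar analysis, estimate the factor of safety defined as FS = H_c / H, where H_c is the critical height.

H_c = (4c/γ) · sinβ cosφ / [1 − cos(β − φ)]
    = (4·23.1/19.7) · sin64.6°·cos19.4° / [1 − cos45.2°]
    = 4.690 · 0.8520 / 0.2954 = 13.53 m
FS = H_c / H = 13.53 / 12.6 = 1.074

FS = 1.07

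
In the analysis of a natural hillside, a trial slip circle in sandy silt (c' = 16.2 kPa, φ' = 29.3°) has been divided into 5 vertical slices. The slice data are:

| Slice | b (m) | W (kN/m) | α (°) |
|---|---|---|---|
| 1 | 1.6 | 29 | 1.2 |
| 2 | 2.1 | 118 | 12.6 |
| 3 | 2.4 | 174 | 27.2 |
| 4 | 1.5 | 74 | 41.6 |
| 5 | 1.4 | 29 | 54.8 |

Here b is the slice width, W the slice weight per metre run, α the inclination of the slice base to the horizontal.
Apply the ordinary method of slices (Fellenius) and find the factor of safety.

FS = 2.15

Ordinary method of slices: FS = Σ[c'·Δl_i + (W_i cosα_i)·tanφ'] / Σ W_i sinα_i, with Δl_i = b_i / cosα_i.
Slice 1: Δl = 1.6/cos1.2° = 1.600 m; N'_1 = 29·cos1.2° = 29.0; c'Δl = 25.93; W sinα = 0.6
Slice 2: Δl = 2.1/cos12.6° = 2.152 m; N'_2 = 118·cos12.6° = 115.2; c'Δl = 34.86; W sinα = 25.7
Slice 3: Δl = 2.4/cos27.2° = 2.698 m; N'_3 = 174·cos27.2° = 154.8; c'Δl = 43.71; W sinα = 79.5
Slice 4: Δl = 1.5/cos41.6° = 2.006 m; N'_4 = 74·cos41.6° = 55.3; c'Δl = 32.50; W sinα = 49.1
Slice 5: Δl = 1.4/cos54.8° = 2.429 m; N'_5 = 29·cos54.8° = 16.7; c'Δl = 39.35; W sinα = 23.7
Σc'Δl = 176.3 kN/m; ΣN' = 371.0 kN/m; ΣW sinα = 178.7 kN/m
Resisting = 176.3 + 371.0·tan29.3° = 176.3 + 208.2 = 384.5 kN/m
FS = 384.5 / 178.7 = 2.152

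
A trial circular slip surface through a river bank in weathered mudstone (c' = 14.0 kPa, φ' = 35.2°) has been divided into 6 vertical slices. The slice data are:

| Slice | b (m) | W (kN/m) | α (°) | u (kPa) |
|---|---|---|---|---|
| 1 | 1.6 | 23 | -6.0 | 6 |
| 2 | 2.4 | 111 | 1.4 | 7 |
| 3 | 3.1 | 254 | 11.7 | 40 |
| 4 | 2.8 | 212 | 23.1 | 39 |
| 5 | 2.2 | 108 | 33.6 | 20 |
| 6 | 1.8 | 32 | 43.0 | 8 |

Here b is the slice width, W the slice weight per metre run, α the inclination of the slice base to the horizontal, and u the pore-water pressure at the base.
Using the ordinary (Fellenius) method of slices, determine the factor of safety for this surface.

FS = 2.12

Ordinary method of slices: FS = Σ[c'·Δl_i + (W_i cosα_i − u_i·Δl_i)·tanφ'] / Σ W_i sinα_i, with Δl_i = b_i / cosα_i.
Slice 1: Δl = 1.6/cos(-6.0°) = 1.609 m; N'_1 = 23·cos(-6.0°) − 6·1.609 = 13.2; c'Δl = 22.52; W sinα = -2.4
Slice 2: Δl = 2.4/cos1.4° = 2.401 m; N'_2 = 111·cos1.4° − 7·2.401 = 94.2; c'Δl = 33.61; W sinα = 2.7
Slice 3: Δl = 3.1/cos11.7° = 3.166 m; N'_3 = 254·cos11.7° − 40·3.166 = 122.1; c'Δl = 44.32; W sinα = 51.5
Slice 4: Δl = 2.8/cos23.1° = 3.044 m; N'_4 = 212·cos23.1° − 39·3.044 = 76.3; c'Δl = 42.62; W sinα = 83.2
Slice 5: Δl = 2.2/cos33.6° = 2.641 m; N'_5 = 108·cos33.6° − 20·2.641 = 37.1; c'Δl = 36.98; W sinα = 59.8
Slice 6: Δl = 1.8/cos43.0° = 2.461 m; N'_6 = 32·cos43.0° − 8·2.461 = 3.7; c'Δl = 34.46; W sinα = 21.8
Σc'Δl = 214.5 kN/m; ΣN' = 346.6 kN/m; ΣW sinα = 216.6 kN/m
Resisting = 214.5 + 346.6·tan35.2° = 214.5 + 244.5 = 459.0 kN/m
FS = 459.0 / 216.6 = 2.119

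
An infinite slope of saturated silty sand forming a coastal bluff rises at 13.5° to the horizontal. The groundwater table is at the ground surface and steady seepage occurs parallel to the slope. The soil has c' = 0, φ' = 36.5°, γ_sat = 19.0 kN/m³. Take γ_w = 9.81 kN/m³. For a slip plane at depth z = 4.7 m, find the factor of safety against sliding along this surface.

FS = 1.49

With seepage parallel to the slope and the water table at the surface, the effective normal stress on the slip plane uses the buoyant unit weight γ' = γ_sat − γ_w while the driving shear stress uses γ_sat:
FS = [c' + γ' z cos²β tanφ'] / [γ_sat z sinβ cosβ]
(For c' = 0 this reduces to FS = (γ'/γ_sat)·tanφ'/tanβ.)
γ' = 19.0 − 9.81 = 9.19 kN/m³
Numerator = 0.0 + 9.19·4.7·cos²13.5°·tan36.5° = 0.0 + 9.19·4.7·0.9455·0.7400 = 30.219 kPa
Denominator = 19.0·4.7·sin13.5°·cos13.5° = 19.0·4.7·0.2334·0.9724 = 20.271 kPa
FS = 30.219 / 20.271 = 1.491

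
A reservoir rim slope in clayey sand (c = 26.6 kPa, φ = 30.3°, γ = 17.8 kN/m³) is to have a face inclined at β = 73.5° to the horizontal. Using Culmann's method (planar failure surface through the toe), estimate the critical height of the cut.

Culmann's analysis gives the critical failure plane at α_cr = (β + φ)/2 = (73.5 + 30.3)/2 = 51.9°, and the critical height
H_c = (4c/γ) · sinβ cosφ / [1 − cos(β − φ)]
    = (4·26.6/17.8) · sin73.5°·cos30.3° / [1 − cos(43.2°)]
    = 5.978 · 0.9588·0.8634 / [1 − 0.7290]
    = 5.978 · 0.8278 / 0.2710
    = 18.26 m

H_c = 18.26 m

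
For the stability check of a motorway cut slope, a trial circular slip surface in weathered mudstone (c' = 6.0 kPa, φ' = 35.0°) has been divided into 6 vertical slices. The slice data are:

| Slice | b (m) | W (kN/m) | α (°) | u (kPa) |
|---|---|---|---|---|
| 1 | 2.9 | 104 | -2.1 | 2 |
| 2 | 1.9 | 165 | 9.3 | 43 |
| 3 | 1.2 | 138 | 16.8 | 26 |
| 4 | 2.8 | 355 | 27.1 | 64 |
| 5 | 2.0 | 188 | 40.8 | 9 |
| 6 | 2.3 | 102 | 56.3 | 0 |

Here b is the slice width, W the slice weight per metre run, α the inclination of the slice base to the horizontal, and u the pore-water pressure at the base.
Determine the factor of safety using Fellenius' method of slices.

FS = 1.14

Ordinary method of slices: FS = Σ[c'·Δl_i + (W_i cosα_i − u_i·Δl_i)·tanφ'] / Σ W_i sinα_i, with Δl_i = b_i / cosα_i.
Slice 1: Δl = 2.9/cos(-2.1°) = 2.902 m; N'_1 = 104·cos(-2.1°) − 2·2.902 = 98.1; c'Δl = 17.41; W sinα = -3.8
Slice 2: Δl = 1.9/cos9.3° = 1.925 m; N'_2 = 165·cos9.3° − 43·1.925 = 80.0; c'Δl = 11.55; W sinα = 26.7
Slice 3: Δl = 1.2/cos16.8° = 1.254 m; N'_3 = 138·cos16.8° − 26·1.254 = 99.5; c'Δl = 7.52; W sinα = 39.9
Slice 4: Δl = 2.8/cos27.1° = 3.145 m; N'_4 = 355·cos27.1° − 64·3.145 = 114.7; c'Δl = 18.87; W sinα = 161.7
Slice 5: Δl = 2.0/cos40.8° = 2.642 m; N'_5 = 188·cos40.8° − 9·2.642 = 118.5; c'Δl = 15.85; W sinα = 122.8
Slice 6: Δl = 2.3/cos56.3° = 4.145 m; N'_6 = 102·cos56.3° − 0·4.145 = 56.6; c'Δl = 24.87; W sinα = 84.9
Σc'Δl = 96.1 kN/m; ΣN' = 567.5 kN/m; ΣW sinα = 432.2 kN/m
Resisting = 96.1 + 567.5·tan35.0° = 96.1 + 397.4 = 493.5 kN/m
FS = 493.5 / 432.2 = 1.142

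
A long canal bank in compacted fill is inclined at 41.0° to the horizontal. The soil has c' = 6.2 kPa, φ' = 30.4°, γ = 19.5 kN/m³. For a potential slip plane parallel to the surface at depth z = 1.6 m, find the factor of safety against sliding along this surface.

For an infinite slope with a slip plane parallel to the surface (no pore pressure): FS = [c' + γz cos²β tanφ'] / [γz sinβ cosβ].
γz = 19.5·1.6 = 31.20 kN/m²
Numerator = 6.2 + 31.20·cos²41.0°·tan30.4° = 6.2 + 31.20·0.5696·0.5867 = 16.626 kPa
Denominator = 31.20·sin41.0°·cos41.0° = 31.20·0.6561·0.7547 = 15.448 kPa
FS = 16.626 / 15.448 = 1.076

FS = 1.08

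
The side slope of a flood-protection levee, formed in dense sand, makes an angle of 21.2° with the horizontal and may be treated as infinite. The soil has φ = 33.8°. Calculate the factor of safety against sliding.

For a dry cohesionless infinite slope the factor of safety is FS = tanφ / tanβ.
FS = tan33.8° / tan21.2° = 0.6694 / 0.3879 = 1.726

FS = 1.73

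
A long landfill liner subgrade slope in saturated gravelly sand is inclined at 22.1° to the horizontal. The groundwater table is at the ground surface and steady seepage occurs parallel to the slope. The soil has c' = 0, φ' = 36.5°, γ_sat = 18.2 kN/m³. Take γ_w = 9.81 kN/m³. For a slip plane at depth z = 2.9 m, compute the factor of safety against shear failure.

FS = 0.84

With seepage parallel to the slope and the water table at the surface, the effective normal stress on the slip plane uses the buoyant unit weight γ' = γ_sat − γ_w while the driving shear stress uses γ_sat:
FS = [c' + γ' z cos²β tanφ'] / [γ_sat z sinβ cosβ]
(For c' = 0 this reduces to FS = (γ'/γ_sat)·tanφ'/tanβ.)
γ' = 18.2 − 9.81 = 8.39 kN/m³
Numerator = 0.0 + 8.39·2.9·cos²22.1°·tan36.5° = 0.0 + 8.39·2.9·0.8585·0.7400 = 15.456 kPa
Denominator = 18.2·2.9·sin22.1°·cos22.1° = 18.2·2.9·0.3762·0.9265 = 18.398 kPa
FS = 15.456 / 18.398 = 0.840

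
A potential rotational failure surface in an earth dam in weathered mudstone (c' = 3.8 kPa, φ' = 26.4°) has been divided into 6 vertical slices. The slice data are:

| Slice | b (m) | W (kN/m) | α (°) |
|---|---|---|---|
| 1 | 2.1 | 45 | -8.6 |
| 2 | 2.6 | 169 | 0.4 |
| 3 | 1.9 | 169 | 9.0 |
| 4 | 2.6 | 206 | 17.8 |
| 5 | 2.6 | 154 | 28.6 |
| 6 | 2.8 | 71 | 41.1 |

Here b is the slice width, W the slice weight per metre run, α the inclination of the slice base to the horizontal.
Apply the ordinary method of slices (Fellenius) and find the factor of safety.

Ordinary method of slices: FS = Σ[c'·Δl_i + (W_i cosα_i)·tanφ'] / Σ W_i sinα_i, with Δl_i = b_i / cosα_i.
Slice 1: Δl = 2.1/cos(-8.6°) = 2.124 m; N'_1 = 45·cos(-8.6°) = 44.5; c'Δl = 8.07; W sinα = -6.7
Slice 2: Δl = 2.6/cos0.4° = 2.600 m; N'_2 = 169·cos0.4° = 169.0; c'Δl = 9.88; W sinα = 1.2
Slice 3: Δl = 1.9/cos9.0° = 1.924 m; N'_3 = 169·cos9.0° = 166.9; c'Δl = 7.31; W sinα = 26.4
Slice 4: Δl = 2.6/cos17.8° = 2.731 m; N'_4 = 206·cos17.8° = 196.1; c'Δl = 10.38; W sinα = 63.0
Slice 5: Δl = 2.6/cos28.6° = 2.961 m; N'_5 = 154·cos28.6° = 135.2; c'Δl = 11.25; W sinα = 73.7
Slice 6: Δl = 2.8/cos41.1° = 3.716 m; N'_6 = 71·cos41.1° = 53.5; c'Δl = 14.12; W sinα = 46.7
Σc'Δl = 61.0 kN/m; ΣN' = 765.3 kN/m; ΣW sinα = 204.3 kN/m
Resisting = 61.0 + 765.3·tan26.4° = 61.0 + 379.9 = 440.9 kN/m
FS = 440.9 / 204.3 = 2.159

FS = 2.16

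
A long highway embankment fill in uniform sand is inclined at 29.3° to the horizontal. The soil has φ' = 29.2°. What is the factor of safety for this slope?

For a dry cohesionless infinite slope the factor of safety is FS = tanφ' / tanβ.
FS = tan29.2° / tan29.3° = 0.5589 / 0.5612 = 0.996

FS = 1.00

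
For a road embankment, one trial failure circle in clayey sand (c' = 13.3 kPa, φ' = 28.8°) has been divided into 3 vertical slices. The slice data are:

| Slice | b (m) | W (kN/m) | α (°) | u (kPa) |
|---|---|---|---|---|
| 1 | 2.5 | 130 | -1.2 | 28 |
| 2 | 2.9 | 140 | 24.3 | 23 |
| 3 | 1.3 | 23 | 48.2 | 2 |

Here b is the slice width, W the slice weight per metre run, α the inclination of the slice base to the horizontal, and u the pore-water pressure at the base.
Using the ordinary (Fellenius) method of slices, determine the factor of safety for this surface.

Ordinary method of slices: FS = Σ[c'·Δl_i + (W_i cosα_i − u_i·Δl_i)·tanφ'] / Σ W_i sinα_i, with Δl_i = b_i / cosα_i.
Slice 1: Δl = 2.5/cos(-1.2°) = 2.501 m; N'_1 = 130·cos(-1.2°) − 28·2.501 = 60.0; c'Δl = 33.26; W sinα = -2.7
Slice 2: Δl = 2.9/cos24.3° = 3.182 m; N'_2 = 140·cos24.3° − 23·3.182 = 54.4; c'Δl = 42.32; W sinα = 57.6
Slice 3: Δl = 1.3/cos48.2° = 1.950 m; N'_3 = 23·cos48.2° − 2·1.950 = 11.4; c'Δl = 25.94; W sinα = 17.1
Σc'Δl = 101.5 kN/m; ΣN' = 125.8 kN/m; ΣW sinα = 72.0 kN/m
Resisting = 101.5 + 125.8·tan28.8° = 101.5 + 69.2 = 170.7 kN/m
FS = 170.7 / 72.0 = 2.369

FS = 2.37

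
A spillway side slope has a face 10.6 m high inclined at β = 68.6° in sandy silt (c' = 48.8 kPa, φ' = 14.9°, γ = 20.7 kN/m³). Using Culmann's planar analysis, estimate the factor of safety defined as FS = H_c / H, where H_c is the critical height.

FS = 1.96

H_c = (4c'/γ) · sinβ cosφ' / [1 − cos(β − φ')]
    = (4·48.8/20.7) · sin68.6°·cos14.9° / [1 − cos53.7°]
    = 9.430 · 0.8998 / 0.4080 = 20.80 m
FS = H_c / H = 20.80 / 10.6 = 1.962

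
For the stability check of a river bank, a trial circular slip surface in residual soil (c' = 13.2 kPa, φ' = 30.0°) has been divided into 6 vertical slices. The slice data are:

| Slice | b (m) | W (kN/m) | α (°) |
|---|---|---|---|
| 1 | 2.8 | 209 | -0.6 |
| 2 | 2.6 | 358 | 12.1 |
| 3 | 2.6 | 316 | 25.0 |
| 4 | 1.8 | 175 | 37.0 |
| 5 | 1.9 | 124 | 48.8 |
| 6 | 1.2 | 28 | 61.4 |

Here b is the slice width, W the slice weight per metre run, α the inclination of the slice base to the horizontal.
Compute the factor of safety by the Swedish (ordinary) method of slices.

Ordinary method of slices: FS = Σ[c'·Δl_i + (W_i cosα_i)·tanφ'] / Σ W_i sinα_i, with Δl_i = b_i / cosα_i.
Slice 1: Δl = 2.8/cos(-0.6°) = 2.800 m; N'_1 = 209·cos(-0.6°) = 209.0; c'Δl = 36.96; W sinα = -2.2
Slice 2: Δl = 2.6/cos12.1° = 2.659 m; N'_2 = 358·cos12.1° = 350.0; c'Δl = 35.10; W sinα = 75.0
Slice 3: Δl = 2.6/cos25.0° = 2.869 m; N'_3 = 316·cos25.0° = 286.4; c'Δl = 37.87; W sinα = 133.5
Slice 4: Δl = 1.8/cos37.0° = 2.254 m; N'_4 = 175·cos37.0° = 139.8; c'Δl = 29.75; W sinα = 105.3
Slice 5: Δl = 1.9/cos48.8° = 2.885 m; N'_5 = 124·cos48.8° = 81.7; c'Δl = 38.08; W sinα = 93.3
Slice 6: Δl = 1.2/cos61.4° = 2.507 m; N'_6 = 28·cos61.4° = 13.4; c'Δl = 33.09; W sinα = 24.6
Σc'Δl = 210.8 kN/m; ΣN' = 1080.3 kN/m; ΣW sinα = 429.6 kN/m
Resisting = 210.8 + 1080.3·tan30.0° = 210.8 + 623.7 = 834.5 kN/m
FS = 834.5 / 429.6 = 1.943

FS = 1.94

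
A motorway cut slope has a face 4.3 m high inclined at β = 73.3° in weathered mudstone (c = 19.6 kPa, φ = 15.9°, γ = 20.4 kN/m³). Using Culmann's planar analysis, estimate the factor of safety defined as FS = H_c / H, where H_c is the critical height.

FS = 1.79

H_c = (4c/γ) · sinβ cosφ / [1 − cos(β − φ)]
    = (4·19.6/20.4) · sin73.3°·cos15.9° / [1 − cos57.4°]
    = 3.843 · 0.9212 / 0.4612 = 7.68 m
FS = H_c / H = 7.68 / 4.3 = 1.785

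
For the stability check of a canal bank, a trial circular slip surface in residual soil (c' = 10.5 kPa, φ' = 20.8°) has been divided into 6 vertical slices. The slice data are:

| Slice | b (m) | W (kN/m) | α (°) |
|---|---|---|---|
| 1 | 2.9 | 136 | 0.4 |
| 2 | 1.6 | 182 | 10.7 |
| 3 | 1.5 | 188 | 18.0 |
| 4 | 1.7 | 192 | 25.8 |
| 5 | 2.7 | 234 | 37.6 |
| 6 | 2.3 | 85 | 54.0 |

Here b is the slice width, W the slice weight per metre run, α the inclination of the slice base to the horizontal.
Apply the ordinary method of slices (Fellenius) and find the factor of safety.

Ordinary method of slices: FS = Σ[c'·Δl_i + (W_i cosα_i)·tanφ'] / Σ W_i sinα_i, with Δl_i = b_i / cosα_i.
Slice 1: Δl = 2.9/cos0.4° = 2.900 m; N'_1 = 136·cos0.4° = 136.0; c'Δl = 30.45; W sinα = 0.9
Slice 2: Δl = 1.6/cos10.7° = 1.628 m; N'_2 = 182·cos10.7° = 178.8; c'Δl = 17.10; W sinα = 33.8
Slice 3: Δl = 1.5/cos18.0° = 1.577 m; N'_3 = 188·cos18.0° = 178.8; c'Δl = 16.56; W sinα = 58.1
Slice 4: Δl = 1.7/cos25.8° = 1.888 m; N'_4 = 192·cos25.8° = 172.9; c'Δl = 19.83; W sinα = 83.6
Slice 5: Δl = 2.7/cos37.6° = 3.408 m; N'_5 = 234·cos37.6° = 185.4; c'Δl = 35.78; W sinα = 142.8
Slice 6: Δl = 2.3/cos54.0° = 3.913 m; N'_6 = 85·cos54.0° = 50.0; c'Δl = 41.09; W sinα = 68.8
Σc'Δl = 160.8 kN/m; ΣN' = 901.8 kN/m; ΣW sinα = 387.9 kN/m
Resisting = 160.8 + 901.8·tan20.8° = 160.8 + 342.6 = 503.4 kN/m
FS = 503.4 / 387.9 = 1.298

FS = 1.30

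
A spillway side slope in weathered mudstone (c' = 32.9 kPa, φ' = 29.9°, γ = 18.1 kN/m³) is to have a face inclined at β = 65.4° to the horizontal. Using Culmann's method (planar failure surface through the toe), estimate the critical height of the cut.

H_c = 30.83 m

Culmann's analysis gives the critical failure plane at α_cr = (β + φ')/2 = (65.4 + 29.9)/2 = 47.7°, and the critical height
H_c = (4c'/γ) · sinβ cosφ' / [1 − cos(β − φ')]
    = (4·32.9/18.1) · sin65.4°·cos29.9° / [1 − cos(35.5°)]
    = 7.271 · 0.9092·0.8669 / [1 − 0.8141]
    = 7.271 · 0.7882 / 0.1859
    = 30.83 m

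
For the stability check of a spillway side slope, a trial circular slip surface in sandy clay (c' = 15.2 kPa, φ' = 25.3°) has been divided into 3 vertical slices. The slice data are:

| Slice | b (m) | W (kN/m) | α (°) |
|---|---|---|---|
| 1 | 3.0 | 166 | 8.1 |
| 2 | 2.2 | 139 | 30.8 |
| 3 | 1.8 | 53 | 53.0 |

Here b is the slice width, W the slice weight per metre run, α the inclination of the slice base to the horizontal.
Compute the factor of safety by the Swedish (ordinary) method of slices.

FS = 2.04

Ordinary method of slices: FS = Σ[c'·Δl_i + (W_i cosα_i)·tanφ'] / Σ W_i sinα_i, with Δl_i = b_i / cosα_i.
Slice 1: Δl = 3.0/cos8.1° = 3.030 m; N'_1 = 166·cos8.1° = 164.3; c'Δl = 46.06; W sinα = 23.4
Slice 2: Δl = 2.2/cos30.8° = 2.561 m; N'_2 = 139·cos30.8° = 119.4; c'Δl = 38.93; W sinα = 71.2
Slice 3: Δl = 1.8/cos53.0° = 2.991 m; N'_3 = 53·cos53.0° = 31.9; c'Δl = 45.46; W sinα = 42.3
Σc'Δl = 130.5 kN/m; ΣN' = 315.6 kN/m; ΣW sinα = 136.9 kN/m
Resisting = 130.5 + 315.6·tan25.3° = 130.5 + 149.2 = 279.7 kN/m
FS = 279.7 / 136.9 = 2.043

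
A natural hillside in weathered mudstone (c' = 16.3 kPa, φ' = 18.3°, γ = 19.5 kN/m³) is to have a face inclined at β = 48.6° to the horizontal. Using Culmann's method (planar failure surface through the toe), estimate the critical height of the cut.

Culmann's analysis gives the critical failure plane at α_cr = (β + φ')/2 = (48.6 + 18.3)/2 = 33.5°, and the critical height
H_c = (4c'/γ) · sinβ cosφ' / [1 − cos(β − φ')]
    = (4·16.3/19.5) · sin48.6°·cos18.3° / [1 − cos(30.3°)]
    = 3.344 · 0.7501·0.9494 / [1 − 0.8634]
    = 3.344 · 0.7122 / 0.1366
    = 17.43 m

H_c = 17.43 m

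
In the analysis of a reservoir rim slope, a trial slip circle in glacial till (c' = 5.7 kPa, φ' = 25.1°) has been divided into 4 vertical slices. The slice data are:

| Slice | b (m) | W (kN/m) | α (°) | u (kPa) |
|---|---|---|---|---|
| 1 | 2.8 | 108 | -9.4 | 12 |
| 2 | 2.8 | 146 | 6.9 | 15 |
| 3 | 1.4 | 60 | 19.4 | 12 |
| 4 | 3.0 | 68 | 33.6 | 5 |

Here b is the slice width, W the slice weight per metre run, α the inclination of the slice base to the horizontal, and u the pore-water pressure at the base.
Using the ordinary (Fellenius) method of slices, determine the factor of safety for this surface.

FS = 3.12

Ordinary method of slices: FS = Σ[c'·Δl_i + (W_i cosα_i − u_i·Δl_i)·tanφ'] / Σ W_i sinα_i, with Δl_i = b_i / cosα_i.
Slice 1: Δl = 2.8/cos(-9.4°) = 2.838 m; N'_1 = 108·cos(-9.4°) − 12·2.838 = 72.5; c'Δl = 16.18; W sinα = -17.6
Slice 2: Δl = 2.8/cos6.9° = 2.820 m; N'_2 = 146·cos6.9° − 15·2.820 = 102.6; c'Δl = 16.08; W sinα = 17.5
Slice 3: Δl = 1.4/cos19.4° = 1.484 m; N'_3 = 60·cos19.4° − 12·1.484 = 38.8; c'Δl = 8.46; W sinα = 19.9
Slice 4: Δl = 3.0/cos33.6° = 3.602 m; N'_4 = 68·cos33.6° − 5·3.602 = 38.6; c'Δl = 20.53; W sinα = 37.6
Σc'Δl = 61.2 kN/m; ΣN' = 252.5 kN/m; ΣW sinα = 57.5 kN/m
Resisting = 61.2 + 252.5·tan25.1° = 61.2 + 118.3 = 179.5 kN/m
FS = 179.5 / 57.5 = 3.125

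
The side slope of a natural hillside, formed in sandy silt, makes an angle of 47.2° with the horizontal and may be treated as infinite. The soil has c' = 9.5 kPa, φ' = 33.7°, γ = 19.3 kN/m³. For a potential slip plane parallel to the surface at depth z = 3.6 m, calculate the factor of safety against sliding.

For an infinite slope with a slip plane parallel to the surface (no pore pressure): FS = [c' + γz cos²β tanφ'] / [γz sinβ cosβ].
γz = 19.3·3.6 = 69.48 kN/m²
Numerator = 9.5 + 69.48·cos²47.2°·tan33.7° = 9.5 + 69.48·0.4616·0.6669 = 30.891 kPa
Denominator = 69.48·sin47.2°·cos47.2° = 69.48·0.7337·0.6794 = 34.638 kPa
FS = 30.891 / 34.638 = 0.892

FS = 0.89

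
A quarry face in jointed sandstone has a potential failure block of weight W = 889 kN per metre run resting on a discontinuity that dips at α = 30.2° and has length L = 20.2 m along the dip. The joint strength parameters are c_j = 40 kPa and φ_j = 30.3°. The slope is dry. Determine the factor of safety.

FS = 2.81

Resolving the block weight along and normal to the plane and applying the Mohr–Coulomb strength on the joint:
N' = W cosα = 889·cos30.2° = 768.3 kN/m
Driving force T = W sinα = 889·sin30.2° = 447.2 kN/m
Resisting force R = c_j·L + N'·tanφ_j = 40·20.2 + 768.3·tan30.3° = 808.0 + 449.0 = 1257.0 kN/m
FS = R / T = 1257.0 / 447.2 = 2.811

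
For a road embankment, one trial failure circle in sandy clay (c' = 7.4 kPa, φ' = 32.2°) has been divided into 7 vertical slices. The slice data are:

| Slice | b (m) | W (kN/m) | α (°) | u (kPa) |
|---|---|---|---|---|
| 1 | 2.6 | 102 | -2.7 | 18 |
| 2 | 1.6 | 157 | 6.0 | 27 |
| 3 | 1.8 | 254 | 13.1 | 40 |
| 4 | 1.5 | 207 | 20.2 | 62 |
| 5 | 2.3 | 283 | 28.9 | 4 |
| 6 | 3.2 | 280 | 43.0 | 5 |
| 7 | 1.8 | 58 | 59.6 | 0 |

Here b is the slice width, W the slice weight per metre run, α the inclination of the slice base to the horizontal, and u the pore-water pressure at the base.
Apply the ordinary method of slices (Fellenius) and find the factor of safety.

FS = 1.34

Ordinary method of slices: FS = Σ[c'·Δl_i + (W_i cosα_i − u_i·Δl_i)·tanφ'] / Σ W_i sinα_i, with Δl_i = b_i / cosα_i.
Slice 1: Δl = 2.6/cos(-2.7°) = 2.603 m; N'_1 = 102·cos(-2.7°) − 18·2.603 = 55.0; c'Δl = 19.26; W sinα = -4.8
Slice 2: Δl = 1.6/cos6.0° = 1.609 m; N'_2 = 157·cos6.0° − 27·1.609 = 112.7; c'Δl = 11.91; W sinα = 16.4
Slice 3: Δl = 1.8/cos13.1° = 1.848 m; N'_3 = 254·cos13.1° − 40·1.848 = 173.5; c'Δl = 13.68; W sinα = 57.6
Slice 4: Δl = 1.5/cos20.2° = 1.598 m; N'_4 = 207·cos20.2° − 62·1.598 = 95.2; c'Δl = 11.83; W sinα = 71.5
Slice 5: Δl = 2.3/cos28.9° = 2.627 m; N'_5 = 283·cos28.9° − 4·2.627 = 237.2; c'Δl = 19.44; W sinα = 136.8
Slice 6: Δl = 3.2/cos43.0° = 4.375 m; N'_6 = 280·cos43.0° − 5·4.375 = 182.9; c'Δl = 32.38; W sinα = 191.0
Slice 7: Δl = 1.8/cos59.6° = 3.557 m; N'_7 = 58·cos59.6° − 0·3.557 = 29.3; c'Δl = 26.32; W sinα = 50.0
Σc'Δl = 134.8 kN/m; ΣN' = 885.9 kN/m; ΣW sinα = 518.4 kN/m
Resisting = 134.8 + 885.9·tan32.2° = 134.8 + 557.9 = 692.7 kN/m
FS = 692.7 / 518.4 = 1.336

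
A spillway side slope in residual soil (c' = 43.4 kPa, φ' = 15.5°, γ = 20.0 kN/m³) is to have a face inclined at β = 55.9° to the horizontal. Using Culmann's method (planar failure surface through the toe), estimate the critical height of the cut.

H_c = 29.05 m

Culmann's analysis gives the critical failure plane at α_cr = (β + φ')/2 = (55.9 + 15.5)/2 = 35.7°, and the critical height
H_c = (4c'/γ) · sinβ cosφ' / [1 − cos(β − φ')]
    = (4·43.4/20.0) · sin55.9°·cos15.5° / [1 − cos(40.4°)]
    = 8.680 · 0.8281·0.9636 / [1 − 0.7615]
    = 8.680 · 0.7979 / 0.2385
    = 29.05 m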